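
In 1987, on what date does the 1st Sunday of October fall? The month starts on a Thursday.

October 1987 begins on a Thursday, so the first Sunday is October 4 (3 days later).

October 4, 1987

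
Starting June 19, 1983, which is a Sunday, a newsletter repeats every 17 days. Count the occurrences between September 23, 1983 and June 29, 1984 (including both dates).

Occurrences land 17·i days after June 19, 1983 for i = 0, 1, 2, …
September 23, 1983 is 96 days after the start; 96 ÷ 17 = 5 remainder 11; since the remainder is 11, round up to i = 6. First occurrence in the window: #7 on September 29, 1983 (6×17 = 102 days in).
June 29, 1984 is 376 days after the start; 376 ÷ 17 = 22 remainder 2. Last occurrence in the window: #23 on June 27, 1984.
Occurrences #7 through #23: 17 in total.

17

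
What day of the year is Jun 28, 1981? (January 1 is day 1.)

179

Days in months before Jun: 31 + 28 + 31 + 30 + 31 = 151.
Plus 28 days into Jun → day 179.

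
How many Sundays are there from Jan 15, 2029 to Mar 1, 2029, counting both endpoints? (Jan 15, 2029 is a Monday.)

6

Jan 15, 2029 is a Monday; the first Sunday on or after it is Jan 21, 2029 (6 days later).
From Jan 21, 2029 to Mar 1, 2029: 10 + 28 + 1 = 39 days (rest of Jan, Feb, Mar).
39 ÷ 7 = 5 full weeks with remainder 4, so 5 more Sundays after the first → 6.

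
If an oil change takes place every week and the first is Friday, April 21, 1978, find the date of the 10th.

The 10th occurrence is 9 intervals after the first: 9 × 7 = 63 days after April 21, 1978.
April has 30 days — 9 days to the end of April leaves 54.
May has 31 days (23 left).
23 days into June → June 23, 1978.

June 23, 1978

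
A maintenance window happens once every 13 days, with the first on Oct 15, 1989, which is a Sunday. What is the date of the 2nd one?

The 2nd occurrence is 1 interval after the first: 1 × 13 = 13 days after Oct 15, 1989.
13 days later is Oct 28, 1989.

Oct 28, 1989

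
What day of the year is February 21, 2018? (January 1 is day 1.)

52

Days in months before February: 31 = 31.
Plus 21 days into February → day 52.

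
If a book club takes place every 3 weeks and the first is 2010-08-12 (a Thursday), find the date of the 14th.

The 14th occurrence is 13 intervals after the first: 13 × 21 = 273 days after 2010-08-12.
August has 31 days — 19 days to the end of August leaves 254.
September has 30 days (224 left).
October has 31 days (193 left).
November has 30 days (163 left).
December has 31 days (132 left).
January has 31 days (101 left).
February has 28 days (73 left).
March has 31 days (42 left).
April has 30 days (12 left).
12 days into May → 2011-05-12.

2011-05-12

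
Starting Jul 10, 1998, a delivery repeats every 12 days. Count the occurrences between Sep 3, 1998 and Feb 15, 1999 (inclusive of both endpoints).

14

Occurrences land 12·i days after Jul 10, 1998 for i = 0, 1, 2, …
Sep 3, 1998 is 55 days after the start; 55 ÷ 12 = 4 remainder 7; since the remainder is 7, round up to i = 5. First occurrence in the window: #6 on Sep 8, 1998 (5×12 = 60 days in).
Feb 15, 1999 is 220 days after the start; 220 ÷ 12 = 18 remainder 4. Last occurrence in the window: #19 on Feb 11, 1999.
Occurrences #6 through #19: 14 in total.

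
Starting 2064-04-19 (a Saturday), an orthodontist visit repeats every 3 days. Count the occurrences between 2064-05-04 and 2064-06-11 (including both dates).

Occurrences land 3·i days after 2064-04-19 for i = 0, 1, 2, …
2064-05-04 is 15 days after the start; 15 ÷ 3 = 5 remainder 0. First occurrence in the window: #6 on 2064-05-04 (5×3 = 15 days in).
2064-06-11 is 53 days after the start; 53 ÷ 3 = 17 remainder 2. Last occurrence in the window: #18 on 2064-06-09.
Occurrences #6 through #18: 13 in total.

13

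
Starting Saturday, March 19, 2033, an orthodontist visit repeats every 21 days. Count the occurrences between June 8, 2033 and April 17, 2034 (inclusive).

Occurrences land 21·i days after March 19, 2033 for i = 0, 1, 2, …
June 8, 2033 is 81 days after the start; 81 ÷ 21 = 3 remainder 18; since the remainder is 18, round up to i = 4. First occurrence in the window: #5 on June 11, 2033 (4×21 = 84 days in).
April 17, 2034 is 394 days after the start; 394 ÷ 21 = 18 remainder 16. Last occurrence in the window: #19 on April 1, 2034.
Occurrences #5 through #19: 15 in total.

15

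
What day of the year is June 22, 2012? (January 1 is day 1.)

Days in months before June: 31 + 29 + 31 + 30 + 31 = 152.
Plus 22 days into June → day 174.

174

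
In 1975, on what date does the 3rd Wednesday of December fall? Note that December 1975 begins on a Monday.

December 1975 begins on a Monday, so the first Wednesday is December 3 (2 days later).
The 3rd Wednesday is 2 weeks later: 3 + 14 = 17.

17 December 1975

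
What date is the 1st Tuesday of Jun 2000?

Jun 2000 begins on a Thursday, so the first Tuesday is Jun 6 (5 days later).

Jun 6, 2000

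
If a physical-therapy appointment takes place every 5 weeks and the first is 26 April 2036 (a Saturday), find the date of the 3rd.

The 3rd occurrence is 2 intervals after the first: 2 × 35 = 70 days after 26 April 2036.
April has 30 days — 4 days to the end of April leaves 66.
May has 31 days (35 left).
June has 30 days (5 left).
5 days into July → 5 July 2036.

5 July 2036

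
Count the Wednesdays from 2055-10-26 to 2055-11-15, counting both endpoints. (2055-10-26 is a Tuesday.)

3

2055-10-26 is a Tuesday; the first Wednesday on or after it is 2055-10-27 (1 day later).
From 2055-10-27 to 2055-11-15: 4 + 15 = 19 days (rest of October, November).
19 ÷ 7 = 2 full weeks with remainder 5, so 2 more Wednesdays after the first → 3.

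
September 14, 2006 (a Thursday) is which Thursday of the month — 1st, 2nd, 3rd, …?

Day 14 falls in week ⌈14/7⌉ of the month.
Days 1–7 hold the 1st Thursday, 8–14 the 2nd, 15–21 the 3rd, 22–28 the 4th, 29–31 the 5th.
14 is in the range for the 2nd.

2nd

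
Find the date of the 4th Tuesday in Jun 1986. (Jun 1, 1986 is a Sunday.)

Jun 24, 1986

Jun 1986 begins on a Sunday, so the first Tuesday is Jun 3 (2 days later).
The 4th Tuesday is 3 weeks later: 3 + 21 = 24.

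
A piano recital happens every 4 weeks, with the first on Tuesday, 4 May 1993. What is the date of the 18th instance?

23 August 1994

The 18th occurrence is 17 intervals after the first: 17 × 28 = 476 days after 4 May 1993.
May has 31 days — 27 days to the end of May leaves 449.
From end of May to end of 1993 is 214 days (235 left).
January has 31 days (204 left).
February has 28 days (176 left).
March has 31 days (145 left).
April has 30 days (115 left).
May has 31 days (84 left).
June has 30 days (54 left).
July has 31 days (23 left).
23 days into August → 23 August 1994.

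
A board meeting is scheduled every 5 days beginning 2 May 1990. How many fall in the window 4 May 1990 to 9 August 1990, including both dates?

Occurrences land 5·i days after 2 May 1990 for i = 0, 1, 2, …
4 May 1990 is 2 days after the start; 2 ÷ 5 = 0 remainder 2; since the remainder is 2, round up to i = 1. First occurrence in the window: #2 on 7 May 1990 (1×5 = 5 days in).
9 August 1990 is 99 days after the start; 99 ÷ 5 = 19 remainder 4. Last occurrence in the window: #20 on 5 August 1990.
Occurrences #2 through #20: 19 in total.

19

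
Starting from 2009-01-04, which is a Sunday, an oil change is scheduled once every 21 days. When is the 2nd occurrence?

2009-01-25

The 2nd occurrence is 1 interval after the first: 1 × 21 = 21 days after 2009-01-04.
21 days later is 2009-01-25.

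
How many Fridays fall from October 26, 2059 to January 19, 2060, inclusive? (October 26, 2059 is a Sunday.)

October 26, 2059 is a Sunday; the first Friday on or after it is October 31, 2059 (5 days later).
From October 31, 2059 to January 19, 2060: 0 + 30 + 31 + 19 = 80 days (rest of October, November, December, January).
80 ÷ 7 = 11 full weeks with remainder 3, so 11 more Fridays after the first → 12.

12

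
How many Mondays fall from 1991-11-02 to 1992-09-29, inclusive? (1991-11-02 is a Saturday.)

48

1991-11-02 is a Saturday; the first Monday on or after it is 1991-11-04 (2 days later).
From 1991-11-04 to 1992-09-29: 26 + 31 + 31 + 29 + 31 + 30 + 31 + 30 + 31 + 31 + 29 = 330 days (rest of November, December, January, February, March, April, May, June, July, August, September).
330 ÷ 7 = 47 full weeks with remainder 1, so 47 more Mondays after the first → 48.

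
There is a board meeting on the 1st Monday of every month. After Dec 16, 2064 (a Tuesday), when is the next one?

Dec 2064 starts on a Monday, so its 1st Monday is Dec 1, 2064.
That is not after Dec 16, 2064, so look at Jan 2065.
Jan 2065 starts on a Thursday, so its 1st Monday is Jan 5, 2065 (4 days in).

Jan 5, 2065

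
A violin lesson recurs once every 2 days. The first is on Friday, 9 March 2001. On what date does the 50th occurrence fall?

The 50th occurrence is 49 intervals after the first: 49 × 2 = 98 days after 9 March 2001.
March has 31 days — 22 days to the end of March leaves 76.
April has 30 days (46 left).
May has 31 days (15 left).
15 days into June → 15 June 2001.

15 June 2001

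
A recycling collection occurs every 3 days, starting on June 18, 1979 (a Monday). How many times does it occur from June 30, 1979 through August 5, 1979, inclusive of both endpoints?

Occurrences land 3·i days after June 18, 1979 for i = 0, 1, 2, …
June 30, 1979 is 12 days after the start; 12 ÷ 3 = 4 remainder 0. First occurrence in the window: #5 on June 30, 1979 (4×3 = 12 days in).
August 5, 1979 is 48 days after the start; 48 ÷ 3 = 16 remainder 0. Last occurrence in the window: #17 on August 5, 1979.
Occurrences #5 through #17: 13 in total.

13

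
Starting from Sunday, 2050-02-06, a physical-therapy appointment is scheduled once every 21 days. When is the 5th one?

2050-05-01

The 5th occurrence is 4 intervals after the first: 4 × 21 = 84 days after 2050-02-06.
February has 28 days — 22 days to the end of February leaves 62.
March has 31 days (31 left).
April has 30 days (1 left).
1 day into May → 2050-05-01.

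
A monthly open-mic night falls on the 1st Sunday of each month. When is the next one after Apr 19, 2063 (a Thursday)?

May 6, 2063

Apr 2063 starts on a Sunday, so its 1st Sunday is Apr 1, 2063.
That is not after Apr 19, 2063, so look at May 2063.
May 2063 starts on a Tuesday, so its 1st Sunday is May 6, 2063 (5 days in).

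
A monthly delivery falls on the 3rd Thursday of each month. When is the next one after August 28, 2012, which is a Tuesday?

August 2012 starts on a Wednesday; its first Thursday is the 2nd, so the 3rd Thursday is the 16th — August 16, 2012.
That is not after August 28, 2012, so look at September 2012.
September 2012 starts on a Saturday; its first Thursday is the 6th, so the 3rd Thursday is the 20th — September 20, 2012.

September 20, 2012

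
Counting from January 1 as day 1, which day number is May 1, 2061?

121

Days in months before May: 31 + 28 + 31 + 30 = 120.
Plus 1 day into May → day 121.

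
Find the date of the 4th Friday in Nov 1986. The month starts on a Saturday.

Nov 1986 begins on a Saturday, so the first Friday is Nov 7 (6 days later).
The 4th Friday is 3 weeks later: 7 + 21 = 28.

Nov 28, 1986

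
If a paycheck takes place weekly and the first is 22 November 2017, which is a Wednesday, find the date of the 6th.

27 December 2017

The 6th occurrence is 5 intervals after the first: 5 × 7 = 35 days after 22 November 2017.
November has 30 days — 8 days to the end of November leaves 27.
27 days into December → 27 December 2017.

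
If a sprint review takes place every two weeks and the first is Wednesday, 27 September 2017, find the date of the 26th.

12 September 2018

The 26th occurrence is 25 intervals after the first: 25 × 14 = 350 days after 27 September 2017.
September has 30 days — 3 days to the end of September leaves 347.
October has 31 days (316 left).
November has 30 days (286 left).
December has 31 days (255 left).
January has 31 days (224 left).
February has 28 days (196 left).
March has 31 days (165 left).
April has 30 days (135 left).
May has 31 days (104 left).
June has 30 days (74 left).
July has 31 days (43 left).
August has 31 days (12 left).
12 days into September → 12 September 2018.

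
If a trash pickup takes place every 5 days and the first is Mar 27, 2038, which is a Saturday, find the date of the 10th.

May 11, 2038

The 10th occurrence is 9 intervals after the first: 9 × 5 = 45 days after Mar 27, 2038.
Mar has 31 days — 4 days to the end of Mar leaves 41.
Apr has 30 days (11 left).
11 days into May → May 11, 2038.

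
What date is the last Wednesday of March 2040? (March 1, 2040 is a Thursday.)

2040-03-28

March 2040 begins on a Thursday, so the first Wednesday is March 7 (6 days later).
March 2040 has 31 days. Adding weeks: 7, 14, 21, 28 — the last one ≤ 31 is the 28th.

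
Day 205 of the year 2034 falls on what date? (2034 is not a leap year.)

24 July 2034

January has 31 days (205 − 31 = 174 remain).
February has 28 days (174 − 28 = 146 remain).
March has 31 days (146 − 31 = 115 remain).
April has 30 days (115 − 30 = 85 remain).
May has 31 days (85 − 31 = 54 remain).
June has 30 days (54 − 30 = 24 remain).
24 into July → July 24.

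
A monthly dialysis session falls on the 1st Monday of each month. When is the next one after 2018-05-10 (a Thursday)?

May 2018 starts on a Tuesday, so its 1st Monday is 2018-05-07 (6 days in).
That is not after 2018-05-10, so look at June 2018.
June 2018 starts on a Friday, so its 1st Monday is 2018-06-04 (3 days in).

2018-06-04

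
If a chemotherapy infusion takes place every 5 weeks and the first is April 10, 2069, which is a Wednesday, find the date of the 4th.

July 24, 2069

The 4th occurrence is 3 intervals after the first: 3 × 35 = 105 days after April 10, 2069.
April has 30 days — 20 days to the end of April leaves 85.
May has 31 days (54 left).
June has 30 days (24 left).
24 days into July → July 24, 2069.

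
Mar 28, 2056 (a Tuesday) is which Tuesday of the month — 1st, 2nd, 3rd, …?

4th

Day 28 falls in week ⌈28/7⌉ of the month.
Days 1–7 hold the 1st Tuesday, 8–14 the 2nd, 15–21 the 3rd, 22–28 the 4th, 29–31 the 5th.
28 is in the range for the 4th.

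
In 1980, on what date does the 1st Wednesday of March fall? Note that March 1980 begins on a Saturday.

March 1980 begins on a Saturday, so the first Wednesday is March 5 (4 days later).

March 5, 1980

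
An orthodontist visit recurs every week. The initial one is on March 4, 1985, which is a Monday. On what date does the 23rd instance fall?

The 23rd occurrence is 22 intervals after the first: 22 × 7 = 154 days after March 4, 1985.
March has 31 days — 27 days to the end of March leaves 127.
April has 30 days (97 left).
May has 31 days (66 left).
June has 30 days (36 left).
July has 31 days (5 left).
5 days into August → August 5, 1985.

August 5, 1985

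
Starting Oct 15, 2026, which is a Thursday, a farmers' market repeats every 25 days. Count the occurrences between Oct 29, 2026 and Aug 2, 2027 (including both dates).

Occurrences land 25·i days after Oct 15, 2026 for i = 0, 1, 2, …
Oct 29, 2026 is 14 days after the start; 14 ÷ 25 = 0 remainder 14; since the remainder is 14, round up to i = 1. First occurrence in the window: #2 on Nov 9, 2026 (1×25 = 25 days in).
Aug 2, 2027 is 291 days after the start; 291 ÷ 25 = 11 remainder 16. Last occurrence in the window: #12 on Jul 17, 2027.
Occurrences #2 through #12: 11 in total.

11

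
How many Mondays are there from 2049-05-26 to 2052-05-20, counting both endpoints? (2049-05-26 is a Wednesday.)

156

2049-05-26 is a Wednesday; the first Monday on or after it is 2049-05-31 (5 days later).
From 2049-05-31 to 2052-05-20: 214 + 365 + 365 + 141 = 1085 days (rest of 2049, 2050, 2051, to 2052-05-20 in 2052).
1085 ÷ 7 = 155 full weeks with remainder 0, so 155 more Mondays after the first → 156.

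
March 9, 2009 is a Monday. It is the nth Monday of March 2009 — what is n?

2nd

Day 9 falls in week ⌈9/7⌉ of the month.
Days 1–7 hold the 1st Monday, 8–14 the 2nd, 15–21 the 3rd, 22–28 the 4th, 29–31 the 5th.
9 is in the range for the 2nd.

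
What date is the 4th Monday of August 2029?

2029-08-27

August 2029 begins on a Wednesday, so the first Monday is August 6 (5 days later).
The 4th Monday is 3 weeks later: 6 + 21 = 27.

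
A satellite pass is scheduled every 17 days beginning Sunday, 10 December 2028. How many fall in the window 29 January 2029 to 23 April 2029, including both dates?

Occurrences land 17·i days after 10 December 2028 for i = 0, 1, 2, …
29 January 2029 is 50 days after the start; 50 ÷ 17 = 2 remainder 16; since the remainder is 16, round up to i = 3. First occurrence in the window: #4 on 30 January 2029 (3×17 = 51 days in).
23 April 2029 is 134 days after the start; 134 ÷ 17 = 7 remainder 15. Last occurrence in the window: #8 on 8 April 2029.
Occurrences #4 through #8: 5 in total.

5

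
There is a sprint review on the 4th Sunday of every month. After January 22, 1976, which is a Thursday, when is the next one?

January 1976 starts on a Thursday; its first Sunday is the 4th, so the 4th Sunday is the 25th — January 25, 1976.
January 25, 1976 is after January 22, 1976, so that is the next one.

January 25, 1976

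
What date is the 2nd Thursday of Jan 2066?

Jan 2066 begins on a Friday, so the first Thursday is Jan 7 (6 days later).
The 2nd Thursday is 1 weeks later: 7 + 7 = 14.

Jan 14, 2066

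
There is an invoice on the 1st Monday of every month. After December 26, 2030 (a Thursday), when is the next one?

December 2030 starts on a Sunday, so its 1st Monday is December 2, 2030 (1 day in).
That is not after December 26, 2030, so look at January 2031.
January 2031 starts on a Wednesday, so its 1st Monday is January 6, 2031 (5 days in).

January 6, 2031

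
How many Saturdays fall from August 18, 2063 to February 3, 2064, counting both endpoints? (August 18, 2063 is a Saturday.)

August 18, 2063 is a Saturday; the first Saturday on or after it is August 18, 2063.
From August 18, 2063 to February 3, 2064: 13 + 30 + 31 + 30 + 31 + 31 + 3 = 169 days (rest of August, September, October, November, December, January, February).
169 ÷ 7 = 24 full weeks with remainder 1, so 24 more Saturdays after the first → 25.

25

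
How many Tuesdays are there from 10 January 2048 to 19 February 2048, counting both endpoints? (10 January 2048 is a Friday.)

6

10 January 2048 is a Friday; the first Tuesday on or after it is 14 January 2048 (4 days later).
From 14 January 2048 to 19 February 2048: 17 + 19 = 36 days (rest of January, February).
36 ÷ 7 = 5 full weeks with remainder 1, so 5 more Tuesdays after the first → 6.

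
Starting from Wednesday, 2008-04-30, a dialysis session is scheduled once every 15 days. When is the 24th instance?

The 24th occurrence is 23 intervals after the first: 23 × 15 = 345 days after 2008-04-30.
April has 30 days — 0 days to the end of April leaves 345.
May has 31 days (314 left).
June has 30 days (284 left).
July has 31 days (253 left).
August has 31 days (222 left).
September has 30 days (192 left).
October has 31 days (161 left).
November has 30 days (131 left).
December has 31 days (100 left).
January has 31 days (69 left).
February has 28 days (41 left).
March has 31 days (10 left).
10 days into April → 2009-04-10.

2009-04-10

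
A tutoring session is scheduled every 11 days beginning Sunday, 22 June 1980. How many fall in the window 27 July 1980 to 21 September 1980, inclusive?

5

Occurrences land 11·i days after 22 June 1980 for i = 0, 1, 2, …
27 July 1980 is 35 days after the start; 35 ÷ 11 = 3 remainder 2; since the remainder is 2, round up to i = 4. First occurrence in the window: #5 on 5 August 1980 (4×11 = 44 days in).
21 September 1980 is 91 days after the start; 91 ÷ 11 = 8 remainder 3. Last occurrence in the window: #9 on 18 September 1980.
Occurrences #5 through #9: 5 in total.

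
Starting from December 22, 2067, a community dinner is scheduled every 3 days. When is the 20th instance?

February 17, 2068

The 20th occurrence is 19 intervals after the first: 19 × 3 = 57 days after December 22, 2067.
December has 31 days — 9 days to the end of December leaves 48.
January has 31 days (17 left).
17 days into February → February 17, 2068.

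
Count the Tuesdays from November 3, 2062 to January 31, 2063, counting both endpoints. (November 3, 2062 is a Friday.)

13

November 3, 2062 is a Friday; the first Tuesday on or after it is November 7, 2062 (4 days later).
From November 7, 2062 to January 31, 2063: 23 + 31 + 31 = 85 days (rest of November, December, January).
85 ÷ 7 = 12 full weeks with remainder 1, so 12 more Tuesdays after the first → 13.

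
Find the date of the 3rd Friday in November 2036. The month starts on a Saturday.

November 2036 begins on a Saturday, so the first Friday is November 7 (6 days later).
The 3rd Friday is 2 weeks later: 7 + 14 = 21.

November 21, 2036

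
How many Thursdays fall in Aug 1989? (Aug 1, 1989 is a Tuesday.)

Aug 1, 1989 is a Tuesday; the first Thursday on or after it is Aug 3, 1989 (2 days later).
From Aug 3, 1989 to Aug 31, 1989 is 31 − 3 = 28 days.
28 ÷ 7 = 4 full weeks with remainder 0, so 4 more Thursdays after the first → 5.

5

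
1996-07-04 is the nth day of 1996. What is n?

186

Days in months before July: 31 + 29 + 31 + 30 + 31 + 30 = 182.
Plus 4 days into July → day 186.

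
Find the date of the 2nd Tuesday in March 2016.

The first Tuesday of March 2016 is March 1.
The 2nd Tuesday is 1 weeks later: 1 + 7 = 8.

March 8, 2016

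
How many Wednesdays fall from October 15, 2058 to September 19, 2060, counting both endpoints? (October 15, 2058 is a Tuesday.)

October 15, 2058 is a Tuesday; the first Wednesday on or after it is October 16, 2058 (1 day later).
From October 16, 2058 to September 19, 2060: 76 + 365 + 263 = 704 days (rest of 2058, 2059, to September 19, 2060 in 2060).
704 ÷ 7 = 100 full weeks with remainder 4, so 100 more Wednesdays after the first → 101.

101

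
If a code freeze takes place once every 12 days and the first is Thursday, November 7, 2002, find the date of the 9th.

February 11, 2003

The 9th occurrence is 8 intervals after the first: 8 × 12 = 96 days after November 7, 2002.
November has 30 days — 23 days to the end of November leaves 73.
December has 31 days (42 left).
January has 31 days (11 left).
11 days into February → February 11, 2003.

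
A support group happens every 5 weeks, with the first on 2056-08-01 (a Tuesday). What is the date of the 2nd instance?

2056-09-05

The 2nd occurrence is 1 interval after the first: 1 × 35 = 35 days after 2056-08-01.
August has 31 days — 30 days to the end of August leaves 5.
5 days into September → 2056-09-05.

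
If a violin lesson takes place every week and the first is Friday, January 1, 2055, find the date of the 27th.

The 27th occurrence is 26 intervals after the first: 26 × 7 = 182 days after January 1, 2055.
January has 31 days — 30 days to the end of January leaves 152.
February has 28 days (124 left).
March has 31 days (93 left).
April has 30 days (63 left).
May has 31 days (32 left).
June has 30 days (2 left).
2 days into July → July 2, 2055.

July 2, 2055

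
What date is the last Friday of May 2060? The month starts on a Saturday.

May 2060 begins on a Saturday, so the first Friday is May 7 (6 days later).
May 2060 has 31 days. Adding weeks: 7, 14, 21, 28 — the last one ≤ 31 is the 28th.

2060-05-28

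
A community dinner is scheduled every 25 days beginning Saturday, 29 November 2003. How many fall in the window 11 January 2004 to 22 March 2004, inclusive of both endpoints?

Occurrences land 25·i days after 29 November 2003 for i = 0, 1, 2, …
11 January 2004 is 43 days after the start; 43 ÷ 25 = 1 remainder 18; since the remainder is 18, round up to i = 2. First occurrence in the window: #3 on 18 January 2004 (2×25 = 50 days in).
22 March 2004 is 114 days after the start; 114 ÷ 25 = 4 remainder 14. Last occurrence in the window: #5 on 8 March 2004.
Occurrences #3 through #5: 3 in total.

3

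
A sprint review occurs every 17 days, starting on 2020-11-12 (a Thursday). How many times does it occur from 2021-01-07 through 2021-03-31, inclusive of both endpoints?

Occurrences land 17·i days after 2020-11-12 for i = 0, 1, 2, …
2021-01-07 is 56 days after the start; 56 ÷ 17 = 3 remainder 5; since the remainder is 5, round up to i = 4. First occurrence in the window: #5 on 2021-01-19 (4×17 = 68 days in).
2021-03-31 is 139 days after the start; 139 ÷ 17 = 8 remainder 3. Last occurrence in the window: #9 on 2021-03-28.
Occurrences #5 through #9: 5 in total.

5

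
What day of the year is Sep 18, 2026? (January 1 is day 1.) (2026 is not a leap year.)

261

Days in months before Sep: 31 + 28 + 31 + 30 + 31 + 30 + 31 + 31 = 243.
Plus 18 days into Sep → day 261.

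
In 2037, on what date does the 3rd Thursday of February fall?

19 February 2037

The first Thursday of February 2037 is February 5.
The 3rd Thursday is 2 weeks later: 5 + 14 = 19.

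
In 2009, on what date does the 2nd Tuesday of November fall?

November 10, 2009

November 2009 begins on a Sunday, so the first Tuesday is November 3 (2 days later).
The 2nd Tuesday is 1 weeks later: 3 + 7 = 10.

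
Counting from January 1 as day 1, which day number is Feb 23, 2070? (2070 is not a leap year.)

Days in months before Feb: 31 = 31.
Plus 23 days into Feb → day 54.

54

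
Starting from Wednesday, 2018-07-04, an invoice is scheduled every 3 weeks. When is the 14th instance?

2019-04-03

The 14th occurrence is 13 intervals after the first: 13 × 21 = 273 days after 2018-07-04.
July has 31 days — 27 days to the end of July leaves 246.
August has 31 days (215 left).
September has 30 days (185 left).
October has 31 days (154 left).
November has 30 days (124 left).
December has 31 days (93 left).
January has 31 days (62 left).
February has 28 days (34 left).
March has 31 days (3 left).
3 days into April → 2019-04-03.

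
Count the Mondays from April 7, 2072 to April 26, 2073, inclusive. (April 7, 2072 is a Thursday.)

April 7, 2072 is a Thursday; the first Monday on or after it is April 11, 2072 (4 days later).
From April 11, 2072 to April 26, 2073: 264 + 116 = 380 days (rest of 2072, to April 26, 2073 in 2073).
380 ÷ 7 = 54 full weeks with remainder 2, so 54 more Mondays after the first → 55.

55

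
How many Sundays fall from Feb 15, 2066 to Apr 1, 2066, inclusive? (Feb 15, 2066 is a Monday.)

Feb 15, 2066 is a Monday; the first Sunday on or after it is Feb 21, 2066 (6 days later).
From Feb 21, 2066 to Apr 1, 2066: 7 + 31 + 1 = 39 days (rest of Feb, Mar, Apr).
39 ÷ 7 = 5 full weeks with remainder 4, so 5 more Sundays after the first → 6.

6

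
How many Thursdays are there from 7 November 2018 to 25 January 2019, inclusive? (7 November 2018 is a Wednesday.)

12

7 November 2018 is a Wednesday; the first Thursday on or after it is 8 November 2018 (1 day later).
From 8 November 2018 to 25 January 2019: 22 + 31 + 25 = 78 days (rest of November, December, January).
78 ÷ 7 = 11 full weeks with remainder 1, so 11 more Thursdays after the first → 12.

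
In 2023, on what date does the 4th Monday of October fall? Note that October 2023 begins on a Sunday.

23 October 2023

October 2023 begins on a Sunday, so the first Monday is October 2 (1 day later).
The 4th Monday is 3 weeks later: 2 + 21 = 23.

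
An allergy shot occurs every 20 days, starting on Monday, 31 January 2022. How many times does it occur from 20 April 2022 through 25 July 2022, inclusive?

5

Occurrences land 20·i days after 31 January 2022 for i = 0, 1, 2, …
20 April 2022 is 79 days after the start; 79 ÷ 20 = 3 remainder 19; since the remainder is 19, round up to i = 4. First occurrence in the window: #5 on 21 April 2022 (4×20 = 80 days in).
25 July 2022 is 175 days after the start; 175 ÷ 20 = 8 remainder 15. Last occurrence in the window: #9 on 10 July 2022.
Occurrences #5 through #9: 5 in total.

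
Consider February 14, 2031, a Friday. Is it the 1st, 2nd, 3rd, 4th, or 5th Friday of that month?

Day 14 falls in week ⌈14/7⌉ of the month.
Days 1–7 hold the 1st Friday, 8–14 the 2nd, 15–21 the 3rd, 22–28 the 4th, 29–31 the 5th.
14 is in the range for the 2nd.

2nd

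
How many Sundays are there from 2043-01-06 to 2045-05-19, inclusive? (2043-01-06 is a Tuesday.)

2043-01-06 is a Tuesday; the first Sunday on or after it is 2043-01-11 (5 days later).
From 2043-01-11 to 2045-05-19: 354 + 366 + 139 = 859 days (rest of 2043, 2044, to 2045-05-19 in 2045).
859 ÷ 7 = 122 full weeks with remainder 5, so 122 more Sundays after the first → 123.

123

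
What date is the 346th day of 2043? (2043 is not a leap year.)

12 December 2043

January has 31 days (346 − 31 = 315 remain).
February has 28 days (315 − 28 = 287 remain).
March has 31 days (287 − 31 = 256 remain).
April has 30 days (256 − 30 = 226 remain).
May has 31 days (226 − 31 = 195 remain).
June has 30 days (195 − 30 = 165 remain).
July has 31 days (165 − 31 = 134 remain).
August has 31 days (134 − 31 = 103 remain).
September has 30 days (103 − 30 = 73 remain).
October has 31 days (73 − 31 = 42 remain).
November has 30 days (42 − 30 = 12 remain).
12 into December → December 12.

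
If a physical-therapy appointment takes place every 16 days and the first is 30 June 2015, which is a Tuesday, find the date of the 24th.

The 24th occurrence is 23 intervals after the first: 23 × 16 = 368 days after 30 June 2015.
June has 30 days — 0 days to the end of June leaves 368.
July has 31 days (337 left).
August has 31 days (306 left).
September has 30 days (276 left).
October has 31 days (245 left).
November has 30 days (215 left).
December has 31 days (184 left).
January has 31 days (153 left).
February has 29 days (124 left).
March has 31 days (93 left).
April has 30 days (63 left).
May has 31 days (32 left).
June has 30 days (2 left).
2 days into July → 2 July 2016.

2 July 2016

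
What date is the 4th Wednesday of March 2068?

28 March 2068

March 2068 begins on a Thursday, so the first Wednesday is March 7 (6 days later).
The 4th Wednesday is 3 weeks later: 7 + 21 = 28.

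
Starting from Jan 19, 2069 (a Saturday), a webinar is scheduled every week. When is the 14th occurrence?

The 14th occurrence is 13 intervals after the first: 13 × 7 = 91 days after Jan 19, 2069.
Jan has 31 days — 12 days to the end of Jan leaves 79.
Feb has 28 days (51 left).
Mar has 31 days (20 left).
20 days into Apr → Apr 20, 2069.

Apr 20, 2069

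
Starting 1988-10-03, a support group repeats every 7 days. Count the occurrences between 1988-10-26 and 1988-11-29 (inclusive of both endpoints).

Occurrences land 7·i days after 1988-10-03 for i = 0, 1, 2, …
1988-10-26 is 23 days after the start; 23 ÷ 7 = 3 remainder 2; since the remainder is 2, round up to i = 4. First occurrence in the window: #5 on 1988-10-31 (4×7 = 28 days in).
1988-11-29 is 57 days after the start; 57 ÷ 7 = 8 remainder 1. Last occurrence in the window: #9 on 1988-11-28.
Occurrences #5 through #9: 5 in total.

5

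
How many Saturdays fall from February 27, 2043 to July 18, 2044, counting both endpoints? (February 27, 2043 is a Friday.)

February 27, 2043 is a Friday; the first Saturday on or after it is February 28, 2043 (1 day later).
From February 28, 2043 to July 18, 2044: 306 + 200 = 506 days (rest of 2043, to July 18, 2044 in 2044).
506 ÷ 7 = 72 full weeks with remainder 2, so 72 more Saturdays after the first → 73.

73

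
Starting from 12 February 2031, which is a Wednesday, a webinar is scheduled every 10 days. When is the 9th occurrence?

3 May 2031

The 9th occurrence is 8 intervals after the first: 8 × 10 = 80 days after 12 February 2031.
February has 28 days — 16 days to the end of February leaves 64.
March has 31 days (33 left).
April has 30 days (3 left).
3 days into May → 3 May 2031.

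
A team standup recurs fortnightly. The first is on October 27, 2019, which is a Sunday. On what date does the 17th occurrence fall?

June 7, 2020

The 17th occurrence is 16 intervals after the first: 16 × 14 = 224 days after October 27, 2019.
October has 31 days — 4 days to the end of October leaves 220.
November has 30 days (190 left).
December has 31 days (159 left).
January has 31 days (128 left).
February has 29 days (99 left).
March has 31 days (68 left).
April has 30 days (38 left).
May has 31 days (7 left).
7 days into June → June 7, 2020.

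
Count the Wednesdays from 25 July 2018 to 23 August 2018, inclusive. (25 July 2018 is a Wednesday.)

25 July 2018 is a Wednesday; the first Wednesday on or after it is 25 July 2018.
From 25 July 2018 to 23 August 2018: 6 + 23 = 29 days (rest of July, August).
29 ÷ 7 = 4 full weeks with remainder 1, so 4 more Wednesdays after the first → 5.

5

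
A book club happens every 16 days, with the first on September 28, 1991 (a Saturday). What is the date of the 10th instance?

February 19, 1992

The 10th occurrence is 9 intervals after the first: 9 × 16 = 144 days after September 28, 1991.
September has 30 days — 2 days to the end of September leaves 142.
October has 31 days (111 left).
November has 30 days (81 left).
December has 31 days (50 left).
January has 31 days (19 left).
19 days into February → February 19, 1992.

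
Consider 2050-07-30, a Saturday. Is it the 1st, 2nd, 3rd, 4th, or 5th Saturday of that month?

5th

Day 30 falls in week ⌈30/7⌉ of the month.
Days 1–7 hold the 1st Saturday, 8–14 the 2nd, 15–21 the 3rd, 22–28 the 4th, 29–31 the 5th.
30 is in the range for the 5th.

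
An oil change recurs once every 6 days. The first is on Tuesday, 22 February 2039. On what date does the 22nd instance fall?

28 June 2039

The 22nd occurrence is 21 intervals after the first: 21 × 6 = 126 days after 22 February 2039.
February has 28 days — 6 days to the end of February leaves 120.
March has 31 days (89 left).
April has 30 days (59 left).
May has 31 days (28 left).
28 days into June → 28 June 2039.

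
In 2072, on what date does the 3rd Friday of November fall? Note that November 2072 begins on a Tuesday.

November 2072 begins on a Tuesday, so the first Friday is November 4 (3 days later).
The 3rd Friday is 2 weeks later: 4 + 14 = 18.

November 18, 2072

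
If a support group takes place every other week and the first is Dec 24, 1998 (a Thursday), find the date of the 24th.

Nov 11, 1999

The 24th occurrence is 23 intervals after the first: 23 × 14 = 322 days after Dec 24, 1998.
Dec has 31 days — 7 days to the end of Dec leaves 315.
Jan has 31 days (284 left).
Feb has 28 days (256 left).
Mar has 31 days (225 left).
Apr has 30 days (195 left).
May has 31 days (164 left).
Jun has 30 days (134 left).
Jul has 31 days (103 left).
Aug has 31 days (72 left).
Sep has 30 days (42 left).
Oct has 31 days (11 left).
11 days into Nov → Nov 11, 1999.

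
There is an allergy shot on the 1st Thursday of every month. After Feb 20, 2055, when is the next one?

Mar 4, 2055

Feb 2055 starts on a Monday, so its 1st Thursday is Feb 4, 2055 (3 days in).
That is not after Feb 20, 2055, so look at Mar 2055.
Mar 2055 starts on a Monday, so its 1st Thursday is Mar 4, 2055 (3 days in).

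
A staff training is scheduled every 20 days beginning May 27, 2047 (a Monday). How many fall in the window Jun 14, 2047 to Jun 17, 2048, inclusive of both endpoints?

19

Occurrences land 20·i days after May 27, 2047 for i = 0, 1, 2, …
Jun 14, 2047 is 18 days after the start; 18 ÷ 20 = 0 remainder 18; since the remainder is 18, round up to i = 1. First occurrence in the window: #2 on Jun 16, 2047 (1×20 = 20 days in).
Jun 17, 2048 is 387 days after the start; 387 ÷ 20 = 19 remainder 7. Last occurrence in the window: #20 on Jun 10, 2048.
Occurrences #2 through #20: 19 in total.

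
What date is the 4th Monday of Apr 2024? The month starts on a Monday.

Apr 2024 begins on a Monday, so the first Monday is Apr 1.
The 4th Monday is 3 weeks later: 1 + 21 = 22.

Apr 22, 2024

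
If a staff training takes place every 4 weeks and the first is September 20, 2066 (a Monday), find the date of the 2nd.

October 18, 2066

The 2nd occurrence is 1 interval after the first: 1 × 28 = 28 days after September 20, 2066.
September has 30 days — 10 days to the end of September leaves 18.
18 days into October → October 18, 2066.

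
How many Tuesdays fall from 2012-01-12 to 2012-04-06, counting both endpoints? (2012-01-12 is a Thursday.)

2012-01-12 is a Thursday; the first Tuesday on or after it is 2012-01-17 (5 days later).
From 2012-01-17 to 2012-04-06: 14 + 29 + 31 + 6 = 80 days (rest of January, February, March, April).
80 ÷ 7 = 11 full weeks with remainder 3, so 11 more Tuesdays after the first → 12.

12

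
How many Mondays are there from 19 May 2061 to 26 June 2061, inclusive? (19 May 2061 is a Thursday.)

19 May 2061 is a Thursday; the first Monday on or after it is 23 May 2061 (4 days later).
From 23 May 2061 to 26 June 2061: 8 + 26 = 34 days (rest of May, June).
34 ÷ 7 = 4 full weeks with remainder 6, so 4 more Mondays after the first → 5.

5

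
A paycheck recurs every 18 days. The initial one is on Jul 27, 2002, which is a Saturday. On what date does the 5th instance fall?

The 5th occurrence is 4 intervals after the first: 4 × 18 = 72 days after Jul 27, 2002.
Jul has 31 days — 4 days to the end of Jul leaves 68.
Aug has 31 days (37 left).
Sep has 30 days (7 left).
7 days into Oct → Oct 7, 2002.

Oct 7, 2002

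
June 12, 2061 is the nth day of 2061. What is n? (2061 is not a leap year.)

163

Days in months before June: 31 + 28 + 31 + 30 + 31 = 151.
Plus 12 days into June → day 163.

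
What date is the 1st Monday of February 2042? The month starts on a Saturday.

February 2042 begins on a Saturday, so the first Monday is February 3 (2 days later).

3 February 2042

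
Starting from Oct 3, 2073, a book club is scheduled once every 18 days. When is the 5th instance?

The 5th occurrence is 4 intervals after the first: 4 × 18 = 72 days after Oct 3, 2073.
Oct has 31 days — 28 days to the end of Oct leaves 44.
Nov has 30 days (14 left).
14 days into Dec → Dec 14, 2073.

Dec 14, 2073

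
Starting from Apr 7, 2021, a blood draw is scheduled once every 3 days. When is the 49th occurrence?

Aug 29, 2021

The 49th occurrence is 48 intervals after the first: 48 × 3 = 144 days after Apr 7, 2021.
Apr has 30 days — 23 days to the end of Apr leaves 121.
May has 31 days (90 left).
Jun has 30 days (60 left).
Jul has 31 days (29 left).
29 days into Aug → Aug 29, 2021.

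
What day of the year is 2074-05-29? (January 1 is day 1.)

Days in months before May: 31 + 28 + 31 + 30 = 120.
Plus 29 days into May → day 149.

149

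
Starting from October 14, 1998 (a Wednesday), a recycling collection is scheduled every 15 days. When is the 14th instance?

The 14th occurrence is 13 intervals after the first: 13 × 15 = 195 days after October 14, 1998.
October has 31 days — 17 days to the end of October leaves 178.
November has 30 days (148 left).
December has 31 days (117 left).
January has 31 days (86 left).
February has 28 days (58 left).
March has 31 days (27 left).
27 days into April → April 27, 1999.

April 27, 1999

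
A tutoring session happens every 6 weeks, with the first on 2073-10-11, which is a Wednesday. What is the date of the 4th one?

2074-02-14

The 4th occurrence is 3 intervals after the first: 3 × 42 = 126 days after 2073-10-11.
October has 31 days — 20 days to the end of October leaves 106.
November has 30 days (76 left).
December has 31 days (45 left).
January has 31 days (14 left).
14 days into February → 2074-02-14.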